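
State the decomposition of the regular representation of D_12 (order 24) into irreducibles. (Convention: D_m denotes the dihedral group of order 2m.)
Each irreducible V_i of dimension d_i appears with multiplicity d_i, i.e. rho_reg = (direct sum over all irreducibles V_i) d_i V_i. The irreducible dimensions for D_12 are 1, 1, 1, 1, 2, 2, 2, 2, 2: 4 irreducibles of dimension 1, each with multiplicity 1; 5 irreducibles of dimension 2, each with multiplicity 2. Total dimension 4*1*1 + 5*2*2 = 24 = |G|.

Argument: General theorem: in the regular representation of a finite group G, each irreducible appears with multiplicity equal to its dimension. Check: dim(rho_reg) = sum d_i^2 = 1 + 1 + 1 + 1 + 4 + 4 + 4 + 4 + 4 = 24 = |G|.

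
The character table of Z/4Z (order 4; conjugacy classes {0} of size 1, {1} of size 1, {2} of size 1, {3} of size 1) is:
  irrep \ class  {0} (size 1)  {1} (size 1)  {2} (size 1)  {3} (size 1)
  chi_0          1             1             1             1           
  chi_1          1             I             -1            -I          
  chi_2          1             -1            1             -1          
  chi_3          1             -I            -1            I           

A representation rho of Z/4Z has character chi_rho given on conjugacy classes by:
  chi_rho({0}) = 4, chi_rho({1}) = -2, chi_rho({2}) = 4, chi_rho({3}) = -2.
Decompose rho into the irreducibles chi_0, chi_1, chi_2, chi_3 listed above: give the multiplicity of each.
Multiplicities: chi_0: 1, chi_1: 0, chi_2: 3, chi_3: 0.

Derivation: Use <chi_rho, chi> = (1/|G|) sum_C |C| * chi_rho(C) * conj(chi(C)) with |G| = 4 for each irreducible chi in the table:
  <chi_rho, chi_0> = (1/4)[1*(4)*conj(1) + 1*(-2)*conj(1) + 1*(4)*conj(1) + 1*(-2)*conj(1)]
      = (1/4)[(4) + (-2) + (4) + (-2)] = 4/4 = 1
  <chi_rho, chi_1> = (1/4)[1*(4)*conj(1) + 1*(-2)*conj(I) + 1*(4)*conj(-1) + 1*(-2)*conj(-I)]
      = (1/4)[(4) + (2*I) + (-4) + (-2*I)] = 0/4 = 0
  <chi_rho, chi_2> = (1/4)[1*(4)*conj(1) + 1*(-2)*conj(-1) + 1*(4)*conj(1) + 1*(-2)*conj(-1)]
      = (1/4)[(4) + (2) + (4) + (2)] = 12/4 = 3
  <chi_rho, chi_3> = (1/4)[1*(4)*conj(1) + 1*(-2)*conj(-I) + 1*(4)*conj(-1) + 1*(-2)*conj(I)]
      = (1/4)[(4) + (-2*I) + (-4) + (2*I)] = 0/4 = 0
(Exp terms are combined using exp(i*s)*conj(exp(i*t)) = exp(i*(s-t)), and sums of them are collapsed using the identity that for every m > 1 the m distinct m-th roots of unity sum to 0, e.g. 1 + exp(2*I*pi/3) + exp(-2*I*pi/3) = 0.)
Dimension check: dim(rho) = sum (mult * dim) = 1*1 + 0*1 + 3*1 + 0*1 = 4 = chi_rho(e) = 4.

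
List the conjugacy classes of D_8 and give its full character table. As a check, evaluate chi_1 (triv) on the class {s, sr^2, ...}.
Conjugacy classes: {e} of size 1, {r^4} of size 1, {r^1, r^7} of size 2, {r^2, r^6} of size 2, {r^3, r^5} of size 2, {s, sr^2, ...} of size 4, {sr, sr^3, ...} of size 4.
Character table:
  irrep \ class              {e} (size 1)  {r^4} (size 1)  {r^1, r^7} (size 2)  {r^2, r^6} (size 2)  {r^3, r^5} (size 2)  {s, sr^2, ...} (size 4)  {sr, sr^3, ...} (size 4)
  chi_1 (triv)               1             1               1                    1                    1                    1                        1                       
  chi_2 (sign: r->1, s->-1)  1             1               1                    1                    1                    -1                       -1                      
  chi_3 (r->-1, s->1)        1             1               -1                   1                    -1                   1                        -1                      
  chi_4 (r->-1, s->-1)       1             1               -1                   1                    -1                   -1                       1                       
  chi_5 (2d, j=1)            2             -2              sqrt(2)              0                    -sqrt(2)             0                        0                       
  chi_6 (2d, j=2)            2             2               0                    -2                   0                    0                        0                       
  chi_7 (2d, j=3)            2             -2              -sqrt(2)             0                    sqrt(2)              0                        0                       

Spot check: chi_1 (triv) on {s, sr^2, ...} = 1.

Working: D_8 has order 2*8 = 16 with 7 conjugacy classes, hence 7 irreducibles. Sum of squared dims 1 + 1 + 1 + 1 + 4 + 4 + 4 = 16 = |G|. Linear characters come from the abelianisation; the 2-dimensional irreps have character r^k -> 2*cos(2*pi*j*k/8), reflections -> 0.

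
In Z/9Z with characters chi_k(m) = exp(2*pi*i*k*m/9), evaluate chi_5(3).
chi_5(3) = zeta_9^15 = exp(-2*I*pi/3)

Justification: chi_5(3) = zeta_9^(5*3) = zeta_9^15. Since zeta_9^9 = 1, this equals zeta_9^6 = exp(2*pi*i*6/9) = exp(-2*I*pi/3).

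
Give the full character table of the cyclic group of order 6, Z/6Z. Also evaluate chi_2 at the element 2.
Character table of Z/6Z (irreps indexed chi_0,...,chi_5 with chi_k(m) = zeta_6^(k*m), zeta_6 = exp(2*pi*i/6)):
  irrep \ class  {0} (size 1)  {1} (size 1)    {2} (size 1)    {3} (size 1)  {4} (size 1)    {5} (size 1)  
  chi_0          1             1               1               1             1               1             
  chi_1          1             exp(I*pi/3)     exp(2*I*pi/3)   -1            exp(-2*I*pi/3)  exp(-I*pi/3)  
  chi_2          1             exp(2*I*pi/3)   exp(-2*I*pi/3)  1             exp(2*I*pi/3)   exp(-2*I*pi/3)
  chi_3          1             -1              1               -1            1               -1            
  chi_4          1             exp(-2*I*pi/3)  exp(2*I*pi/3)   1             exp(-2*I*pi/3)  exp(2*I*pi/3) 
  chi_5          1             exp(-I*pi/3)    exp(-2*I*pi/3)  -1            exp(2*I*pi/3)   exp(I*pi/3)   

Spot check: chi_2(2) = zeta_6^(2*2) = zeta_6^4 = exp(-2*I*pi/3).

Explanation: Z/6Z is abelian, so all 6 irreducible complex representations are 1-dimensional. They are given by chi_k(m) = zeta_6^(k*m) for k = 0,...,5. Row orthogonality: sum_m chi_k(m) conj(chi_l(m)) = 6 * [k = l].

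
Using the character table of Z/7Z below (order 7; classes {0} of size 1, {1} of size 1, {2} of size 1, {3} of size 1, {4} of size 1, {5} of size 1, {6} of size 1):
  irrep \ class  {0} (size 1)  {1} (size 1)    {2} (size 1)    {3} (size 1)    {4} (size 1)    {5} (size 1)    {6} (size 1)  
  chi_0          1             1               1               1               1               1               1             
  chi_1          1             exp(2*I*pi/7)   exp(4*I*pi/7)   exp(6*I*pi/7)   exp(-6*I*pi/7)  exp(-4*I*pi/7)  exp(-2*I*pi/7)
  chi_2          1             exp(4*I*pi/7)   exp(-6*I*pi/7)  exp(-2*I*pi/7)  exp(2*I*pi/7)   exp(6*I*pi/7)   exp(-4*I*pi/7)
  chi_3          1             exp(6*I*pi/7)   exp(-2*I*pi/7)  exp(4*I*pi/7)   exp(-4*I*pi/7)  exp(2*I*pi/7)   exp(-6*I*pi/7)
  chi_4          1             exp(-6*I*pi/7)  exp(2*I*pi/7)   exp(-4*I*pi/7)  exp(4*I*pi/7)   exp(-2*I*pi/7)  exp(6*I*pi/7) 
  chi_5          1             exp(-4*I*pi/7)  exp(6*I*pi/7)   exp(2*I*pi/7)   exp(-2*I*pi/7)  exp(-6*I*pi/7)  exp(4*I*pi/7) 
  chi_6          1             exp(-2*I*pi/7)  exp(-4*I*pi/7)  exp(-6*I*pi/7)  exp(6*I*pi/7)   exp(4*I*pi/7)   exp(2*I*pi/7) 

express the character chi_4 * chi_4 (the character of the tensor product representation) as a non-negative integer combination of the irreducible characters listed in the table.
chi_4 tensor chi_4 = chi_1 (all other irreducibles have multiplicity 0).

Justification: The character of a tensor product is the pointwise product (chi_4 * chi_4)(C) = chi_4(C) * chi_4(C):
  {0}: (1)*(1), {1}: (exp(-6*I*pi/7))*(exp(-6*I*pi/7)), {2}: (exp(2*I*pi/7))*(exp(2*I*pi/7)), {3}: (exp(-4*I*pi/7))*(exp(-4*I*pi/7)), {4}: (exp(4*I*pi/7))*(exp(4*I*pi/7)), {5}: (exp(-2*I*pi/7))*(exp(-2*I*pi/7)), {6}: (exp(6*I*pi/7))*(exp(6*I*pi/7))
so (chi_4 * chi_4) takes values
  {0} -> 1, {1} -> exp(2*I*pi/7), {2} -> exp(4*I*pi/7), {3} -> exp(6*I*pi/7), {4} -> exp(-6*I*pi/7), {5} -> exp(-4*I*pi/7), {6} -> exp(-2*I*pi/7).
Now take the inner product of this character with each irreducible chi from the table, <chi_4*chi_4, chi> = (1/7) sum_C |C| (chi_4*chi_4)(C) conj(chi(C)):
  <chi_4*chi_4, chi_0> = (1/7)[1*(1)*conj(1) + 1*(exp(2*I*pi/7))*conj(1) + 1*(exp(4*I*pi/7))*conj(1) + 1*(exp(6*I*pi/7))*conj(1) + 1*(exp(-6*I*pi/7))*conj(1) + 1*(exp(-4*I*pi/7))*conj(1) + 1*(exp(-2*I*pi/7))*conj(1)]
      = (1/7)[(1) + (exp(2*I*pi/7)) + (exp(4*I*pi/7)) + (exp(6*I*pi/7)) + (exp(-6*I*pi/7)) + (exp(-4*I*pi/7)) + (exp(-2*I*pi/7))] = 0/7 = 0
  <chi_4*chi_4, chi_1> = (1/7)[1*(1)*conj(1) + 1*(exp(2*I*pi/7))*conj(exp(2*I*pi/7)) + 1*(exp(4*I*pi/7))*conj(exp(4*I*pi/7)) + 1*(exp(6*I*pi/7))*conj(exp(6*I*pi/7)) + 1*(exp(-6*I*pi/7))*conj(exp(-6*I*pi/7)) + 1*(exp(-4*I*pi/7))*conj(exp(-4*I*pi/7)) + 1*(exp(-2*I*pi/7))*conj(exp(-2*I*pi/7))]
      = (1/7)[(1) + (1) + (1) + (1) + (1) + (1) + (1)] = 7/7 = 1
  <chi_4*chi_4, chi_2> = (1/7)[1*(1)*conj(1) + 1*(exp(2*I*pi/7))*conj(exp(4*I*pi/7)) + 1*(exp(4*I*pi/7))*conj(exp(-6*I*pi/7)) + 1*(exp(6*I*pi/7))*conj(exp(-2*I*pi/7)) + 1*(exp(-6*I*pi/7))*conj(exp(2*I*pi/7)) + 1*(exp(-4*I*pi/7))*conj(exp(6*I*pi/7)) + 1*(exp(-2*I*pi/7))*conj(exp(-4*I*pi/7))]
      = (1/7)[(1) + (exp(-2*I*pi/7)) + (exp(-4*I*pi/7)) + (exp(-6*I*pi/7)) + (exp(6*I*pi/7)) + (exp(4*I*pi/7)) + (exp(2*I*pi/7))] = 0/7 = 0
  <chi_4*chi_4, chi_3> = (1/7)[1*(1)*conj(1) + 1*(exp(2*I*pi/7))*conj(exp(6*I*pi/7)) + 1*(exp(4*I*pi/7))*conj(exp(-2*I*pi/7)) + 1*(exp(6*I*pi/7))*conj(exp(4*I*pi/7)) + 1*(exp(-6*I*pi/7))*conj(exp(-4*I*pi/7)) + 1*(exp(-4*I*pi/7))*conj(exp(2*I*pi/7)) + 1*(exp(-2*I*pi/7))*conj(exp(-6*I*pi/7))]
      = (1/7)[(1) + (exp(-4*I*pi/7)) + (exp(6*I*pi/7)) + (exp(2*I*pi/7)) + (exp(-2*I*pi/7)) + (exp(-6*I*pi/7)) + (exp(4*I*pi/7))] = 0/7 = 0
  <chi_4*chi_4, chi_4> = (1/7)[1*(1)*conj(1) + 1*(exp(2*I*pi/7))*conj(exp(-6*I*pi/7)) + 1*(exp(4*I*pi/7))*conj(exp(2*I*pi/7)) + 1*(exp(6*I*pi/7))*conj(exp(-4*I*pi/7)) + 1*(exp(-6*I*pi/7))*conj(exp(4*I*pi/7)) + 1*(exp(-4*I*pi/7))*conj(exp(-2*I*pi/7)) + 1*(exp(-2*I*pi/7))*conj(exp(6*I*pi/7))]
      = (1/7)[(1) + (exp(-6*I*pi/7)) + (exp(2*I*pi/7)) + (exp(-4*I*pi/7)) + (exp(4*I*pi/7)) + (exp(-2*I*pi/7)) + (exp(6*I*pi/7))] = 0/7 = 0
  <chi_4*chi_4, chi_5> = (1/7)[1*(1)*conj(1) + 1*(exp(2*I*pi/7))*conj(exp(-4*I*pi/7)) + 1*(exp(4*I*pi/7))*conj(exp(6*I*pi/7)) + 1*(exp(6*I*pi/7))*conj(exp(2*I*pi/7)) + 1*(exp(-6*I*pi/7))*conj(exp(-2*I*pi/7)) + 1*(exp(-4*I*pi/7))*conj(exp(-6*I*pi/7)) + 1*(exp(-2*I*pi/7))*conj(exp(4*I*pi/7))]
      = (1/7)[(1) + (exp(6*I*pi/7)) + (exp(-2*I*pi/7)) + (exp(4*I*pi/7)) + (exp(-4*I*pi/7)) + (exp(2*I*pi/7)) + (exp(-6*I*pi/7))] = 0/7 = 0
  <chi_4*chi_4, chi_6> = (1/7)[1*(1)*conj(1) + 1*(exp(2*I*pi/7))*conj(exp(-2*I*pi/7)) + 1*(exp(4*I*pi/7))*conj(exp(-4*I*pi/7)) + 1*(exp(6*I*pi/7))*conj(exp(-6*I*pi/7)) + 1*(exp(-6*I*pi/7))*conj(exp(6*I*pi/7)) + 1*(exp(-4*I*pi/7))*conj(exp(4*I*pi/7)) + 1*(exp(-2*I*pi/7))*conj(exp(2*I*pi/7))]
      = (1/7)[(1) + (exp(4*I*pi/7)) + (exp(-6*I*pi/7)) + (exp(-2*I*pi/7)) + (exp(2*I*pi/7)) + (exp(6*I*pi/7)) + (exp(-4*I*pi/7))] = 0/7 = 0
(Exp terms are combined using exp(i*s)*conj(exp(i*t)) = exp(i*(s-t)), and sums of them are collapsed using the identity that for every m > 1 the m distinct m-th roots of unity sum to 0, e.g. 1 + exp(2*I*pi/3) + exp(-2*I*pi/3) = 0.)
Hence the multiplicities are chi_1: 1. Dimension check: dim(chi_4)*dim(chi_4) = 1*1 = 1 and sum (mult * dim) = 1*1 = 1.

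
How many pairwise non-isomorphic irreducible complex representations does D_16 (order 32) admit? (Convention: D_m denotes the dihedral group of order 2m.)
11

The number of irreducible complex representations of a finite group equals its number of conjugacy classes. D_16 has 11 conjugacy classes (n/2 + 3 for n even), so D_16 (order 32) has exactly 11 irreducible complex representations.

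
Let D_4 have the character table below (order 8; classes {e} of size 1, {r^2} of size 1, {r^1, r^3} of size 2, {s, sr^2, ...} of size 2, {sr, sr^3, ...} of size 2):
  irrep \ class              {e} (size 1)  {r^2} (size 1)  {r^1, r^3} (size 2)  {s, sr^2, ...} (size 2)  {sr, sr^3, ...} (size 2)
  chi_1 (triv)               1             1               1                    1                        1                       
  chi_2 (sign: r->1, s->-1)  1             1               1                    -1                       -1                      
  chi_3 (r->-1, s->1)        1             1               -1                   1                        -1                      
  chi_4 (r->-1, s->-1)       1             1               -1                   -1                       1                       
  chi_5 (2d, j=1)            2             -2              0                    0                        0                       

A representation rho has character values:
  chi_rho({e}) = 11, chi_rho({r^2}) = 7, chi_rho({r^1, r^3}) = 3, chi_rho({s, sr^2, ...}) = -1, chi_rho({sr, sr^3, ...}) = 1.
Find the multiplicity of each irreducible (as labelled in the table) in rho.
Multiplicities: chi_1: 3, chi_2: 3, chi_3: 1, chi_4: 2, chi_5: 1.

Reasoning: Use <chi_rho, chi> = (1/|G|) sum_C |C| * chi_rho(C) * conj(chi(C)) with |G| = 8 for each irreducible chi in the table:
  <chi_rho, chi_1> = (1/8)[1*(11)*conj(1) + 1*(7)*conj(1) + 2*(3)*conj(1) + 2*(-1)*conj(1) + 2*(1)*conj(1)]
      = (1/8)[(11) + (7) + (6) + (-2) + (2)] = 24/8 = 3
  <chi_rho, chi_2> = (1/8)[1*(11)*conj(1) + 1*(7)*conj(1) + 2*(3)*conj(1) + 2*(-1)*conj(-1) + 2*(1)*conj(-1)]
      = (1/8)[(11) + (7) + (6) + (2) + (-2)] = 24/8 = 3
  <chi_rho, chi_3> = (1/8)[1*(11)*conj(1) + 1*(7)*conj(1) + 2*(3)*conj(-1) + 2*(-1)*conj(1) + 2*(1)*conj(-1)]
      = (1/8)[(11) + (7) + (-6) + (-2) + (-2)] = 8/8 = 1
  <chi_rho, chi_4> = (1/8)[1*(11)*conj(1) + 1*(7)*conj(1) + 2*(3)*conj(-1) + 2*(-1)*conj(-1) + 2*(1)*conj(1)]
      = (1/8)[(11) + (7) + (-6) + (2) + (2)] = 16/8 = 2
  <chi_rho, chi_5> = (1/8)[1*(11)*conj(2) + 1*(7)*conj(-2) + 2*(3)*conj(0) + 2*(-1)*conj(0) + 2*(1)*conj(0)]
      = (1/8)[(22) + (-14) + (0) + (0) + (0)] = 8/8 = 1
Dimension check: dim(rho) = sum (mult * dim) = 3*1 + 3*1 + 1*1 + 2*1 + 1*2 = 11 = chi_rho(e) = 11.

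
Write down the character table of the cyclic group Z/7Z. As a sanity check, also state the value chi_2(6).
Character table of Z/7Z (irreps indexed chi_0,...,chi_6 with chi_k(m) = zeta_7^(k*m), zeta_7 = exp(2*pi*i/7)):
  irrep \ class  {0} (size 1)  {1} (size 1)    {2} (size 1)    {3} (size 1)    {4} (size 1)    {5} (size 1)    {6} (size 1)  
  chi_0          1             1               1               1               1               1               1             
  chi_1          1             exp(2*I*pi/7)   exp(4*I*pi/7)   exp(6*I*pi/7)   exp(-6*I*pi/7)  exp(-4*I*pi/7)  exp(-2*I*pi/7)
  chi_2          1             exp(4*I*pi/7)   exp(-6*I*pi/7)  exp(-2*I*pi/7)  exp(2*I*pi/7)   exp(6*I*pi/7)   exp(-4*I*pi/7)
  chi_3          1             exp(6*I*pi/7)   exp(-2*I*pi/7)  exp(4*I*pi/7)   exp(-4*I*pi/7)  exp(2*I*pi/7)   exp(-6*I*pi/7)
  chi_4          1             exp(-6*I*pi/7)  exp(2*I*pi/7)   exp(-4*I*pi/7)  exp(4*I*pi/7)   exp(-2*I*pi/7)  exp(6*I*pi/7) 
  chi_5          1             exp(-4*I*pi/7)  exp(6*I*pi/7)   exp(2*I*pi/7)   exp(-2*I*pi/7)  exp(-6*I*pi/7)  exp(4*I*pi/7) 
  chi_6          1             exp(-2*I*pi/7)  exp(-4*I*pi/7)  exp(-6*I*pi/7)  exp(6*I*pi/7)   exp(4*I*pi/7)   exp(2*I*pi/7) 

Spot check: chi_2(6) = zeta_7^(2*6) = zeta_7^12 = exp(-4*I*pi/7).

Argument: Z/7Z is abelian, so all 7 irreducible complex representations are 1-dimensional. They are given by chi_k(m) = zeta_7^(k*m) for k = 0,...,6. Row orthogonality: sum_m chi_k(m) conj(chi_l(m)) = 7 * [k = l].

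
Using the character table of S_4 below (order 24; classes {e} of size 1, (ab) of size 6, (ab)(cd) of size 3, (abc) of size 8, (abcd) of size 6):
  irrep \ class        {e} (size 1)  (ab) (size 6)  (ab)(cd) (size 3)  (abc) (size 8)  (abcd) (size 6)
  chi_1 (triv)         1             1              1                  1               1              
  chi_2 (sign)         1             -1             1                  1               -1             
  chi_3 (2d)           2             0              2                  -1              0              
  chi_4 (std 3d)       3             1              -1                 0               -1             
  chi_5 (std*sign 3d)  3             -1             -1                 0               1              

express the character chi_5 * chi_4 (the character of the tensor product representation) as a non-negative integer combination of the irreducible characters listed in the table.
chi_5 tensor chi_4 = chi_2 + chi_3 + chi_4 + chi_5 (all other irreducibles have multiplicity 0).

Working: The character of a tensor product is the pointwise product (chi_5 * chi_4)(C) = chi_5(C) * chi_4(C):
  {e}: (3)*(3), (ab): (-1)*(1), (ab)(cd): (-1)*(-1), (abc): (0)*(0), (abcd): (1)*(-1)
so (chi_5 * chi_4) takes values
  {e} -> 9, (ab) -> -1, (ab)(cd) -> 1, (abc) -> 0, (abcd) -> -1.
Now take the inner product of this character with each irreducible chi from the table, <chi_5*chi_4, chi> = (1/24) sum_C |C| (chi_5*chi_4)(C) conj(chi(C)):
  <chi_5*chi_4, chi_1> = (1/24)[1*(9)*conj(1) + 6*(-1)*conj(1) + 3*(1)*conj(1) + 8*(0)*conj(1) + 6*(-1)*conj(1)]
      = (1/24)[(9) + (-6) + (3) + (0) + (-6)] = 0/24 = 0
  <chi_5*chi_4, chi_2> = (1/24)[1*(9)*conj(1) + 6*(-1)*conj(-1) + 3*(1)*conj(1) + 8*(0)*conj(1) + 6*(-1)*conj(-1)]
      = (1/24)[(9) + (6) + (3) + (0) + (6)] = 24/24 = 1
  <chi_5*chi_4, chi_3> = (1/24)[1*(9)*conj(2) + 6*(-1)*conj(0) + 3*(1)*conj(2) + 8*(0)*conj(-1) + 6*(-1)*conj(0)]
      = (1/24)[(18) + (0) + (6) + (0) + (0)] = 24/24 = 1
  <chi_5*chi_4, chi_4> = (1/24)[1*(9)*conj(3) + 6*(-1)*conj(1) + 3*(1)*conj(-1) + 8*(0)*conj(0) + 6*(-1)*conj(-1)]
      = (1/24)[(27) + (-6) + (-3) + (0) + (6)] = 24/24 = 1
  <chi_5*chi_4, chi_5> = (1/24)[1*(9)*conj(3) + 6*(-1)*conj(-1) + 3*(1)*conj(-1) + 8*(0)*conj(0) + 6*(-1)*conj(1)]
      = (1/24)[(27) + (6) + (-3) + (0) + (-6)] = 24/24 = 1
Hence the multiplicities are chi_2: 1, chi_3: 1, chi_4: 1, chi_5: 1. Dimension check: dim(chi_5)*dim(chi_4) = 3*3 = 9 and sum (mult * dim) = 1*1 + 1*2 + 1*3 + 1*3 = 9.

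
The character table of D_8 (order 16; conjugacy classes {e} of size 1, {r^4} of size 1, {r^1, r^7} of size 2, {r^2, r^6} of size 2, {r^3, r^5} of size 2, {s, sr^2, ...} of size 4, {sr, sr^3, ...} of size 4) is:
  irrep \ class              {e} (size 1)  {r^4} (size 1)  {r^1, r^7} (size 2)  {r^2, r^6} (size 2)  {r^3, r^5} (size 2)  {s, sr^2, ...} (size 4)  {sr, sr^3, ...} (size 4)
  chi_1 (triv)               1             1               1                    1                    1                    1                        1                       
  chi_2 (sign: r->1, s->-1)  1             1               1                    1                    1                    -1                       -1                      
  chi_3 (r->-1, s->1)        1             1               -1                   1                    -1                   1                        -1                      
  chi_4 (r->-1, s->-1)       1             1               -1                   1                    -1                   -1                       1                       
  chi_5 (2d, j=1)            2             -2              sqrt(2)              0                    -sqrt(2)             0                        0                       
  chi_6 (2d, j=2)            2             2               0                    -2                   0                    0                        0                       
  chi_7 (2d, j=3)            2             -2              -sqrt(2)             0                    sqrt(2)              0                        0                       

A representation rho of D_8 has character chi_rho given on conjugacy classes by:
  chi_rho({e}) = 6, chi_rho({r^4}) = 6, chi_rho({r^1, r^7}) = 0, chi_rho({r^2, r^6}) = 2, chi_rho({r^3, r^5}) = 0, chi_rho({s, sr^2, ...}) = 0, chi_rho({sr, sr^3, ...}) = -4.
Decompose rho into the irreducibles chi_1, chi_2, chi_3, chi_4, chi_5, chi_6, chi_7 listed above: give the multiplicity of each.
Multiplicities: chi_1: 0, chi_2: 2, chi_3: 2, chi_4: 0, chi_5: 0, chi_6: 1, chi_7: 0.

Explanation: Use <chi_rho, chi> = (1/|G|) sum_C |C| * chi_rho(C) * conj(chi(C)) with |G| = 16 for each irreducible chi in the table:
  <chi_rho, chi_1> = (1/16)[1*(6)*conj(1) + 1*(6)*conj(1) + 2*(0)*conj(1) + 2*(2)*conj(1) + 2*(0)*conj(1) + 4*(0)*conj(1) + 4*(-4)*conj(1)]
      = (1/16)[(6) + (6) + (0) + (4) + (0) + (0) + (-16)] = 0/16 = 0
  <chi_rho, chi_2> = (1/16)[1*(6)*conj(1) + 1*(6)*conj(1) + 2*(0)*conj(1) + 2*(2)*conj(1) + 2*(0)*conj(1) + 4*(0)*conj(-1) + 4*(-4)*conj(-1)]
      = (1/16)[(6) + (6) + (0) + (4) + (0) + (0) + (16)] = 32/16 = 2
  <chi_rho, chi_3> = (1/16)[1*(6)*conj(1) + 1*(6)*conj(1) + 2*(0)*conj(-1) + 2*(2)*conj(1) + 2*(0)*conj(-1) + 4*(0)*conj(1) + 4*(-4)*conj(-1)]
      = (1/16)[(6) + (6) + (0) + (4) + (0) + (0) + (16)] = 32/16 = 2
  <chi_rho, chi_4> = (1/16)[1*(6)*conj(1) + 1*(6)*conj(1) + 2*(0)*conj(-1) + 2*(2)*conj(1) + 2*(0)*conj(-1) + 4*(0)*conj(-1) + 4*(-4)*conj(1)]
      = (1/16)[(6) + (6) + (0) + (4) + (0) + (0) + (-16)] = 0/16 = 0
  <chi_rho, chi_5> = (1/16)[1*(6)*conj(2) + 1*(6)*conj(-2) + 2*(0)*conj(sqrt(2)) + 2*(2)*conj(0) + 2*(0)*conj(-sqrt(2)) + 4*(0)*conj(0) + 4*(-4)*conj(0)]
      = (1/16)[(12) + (-12) + (0) + (0) + (0) + (0) + (0)] = 0/16 = 0
  <chi_rho, chi_6> = (1/16)[1*(6)*conj(2) + 1*(6)*conj(2) + 2*(0)*conj(0) + 2*(2)*conj(-2) + 2*(0)*conj(0) + 4*(0)*conj(0) + 4*(-4)*conj(0)]
      = (1/16)[(12) + (12) + (0) + (-8) + (0) + (0) + (0)] = 16/16 = 1
  <chi_rho, chi_7> = (1/16)[1*(6)*conj(2) + 1*(6)*conj(-2) + 2*(0)*conj(-sqrt(2)) + 2*(2)*conj(0) + 2*(0)*conj(sqrt(2)) + 4*(0)*conj(0) + 4*(-4)*conj(0)]
      = (1/16)[(12) + (-12) + (0) + (0) + (0) + (0) + (0)] = 0/16 = 0
Dimension check: dim(rho) = sum (mult * dim) = 0*1 + 2*1 + 2*1 + 0*1 + 0*2 + 1*2 + 0*2 = 6 = chi_rho(e) = 6.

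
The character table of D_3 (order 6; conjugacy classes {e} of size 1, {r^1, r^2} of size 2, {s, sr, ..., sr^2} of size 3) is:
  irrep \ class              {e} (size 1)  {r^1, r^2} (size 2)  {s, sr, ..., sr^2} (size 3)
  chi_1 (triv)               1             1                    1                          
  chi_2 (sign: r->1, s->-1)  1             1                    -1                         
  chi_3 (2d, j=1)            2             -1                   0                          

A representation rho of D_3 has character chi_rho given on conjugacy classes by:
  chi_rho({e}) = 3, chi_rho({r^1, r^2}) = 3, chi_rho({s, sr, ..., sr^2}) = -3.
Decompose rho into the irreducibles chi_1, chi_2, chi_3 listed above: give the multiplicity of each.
Multiplicities: chi_1: 0, chi_2: 3, chi_3: 0.

Details: Use <chi_rho, chi> = (1/|G|) sum_C |C| * chi_rho(C) * conj(chi(C)) with |G| = 6 for each irreducible chi in the table:
  <chi_rho, chi_1> = (1/6)[1*(3)*conj(1) + 2*(3)*conj(1) + 3*(-3)*conj(1)]
      = (1/6)[(3) + (6) + (-9)] = 0/6 = 0
  <chi_rho, chi_2> = (1/6)[1*(3)*conj(1) + 2*(3)*conj(1) + 3*(-3)*conj(-1)]
      = (1/6)[(3) + (6) + (9)] = 18/6 = 3
  <chi_rho, chi_3> = (1/6)[1*(3)*conj(2) + 2*(3)*conj(-1) + 3*(-3)*conj(0)]
      = (1/6)[(6) + (-6) + (0)] = 0/6 = 0
Dimension check: dim(rho) = sum (mult * dim) = 0*1 + 3*1 + 0*2 = 3 = chi_rho(e) = 3.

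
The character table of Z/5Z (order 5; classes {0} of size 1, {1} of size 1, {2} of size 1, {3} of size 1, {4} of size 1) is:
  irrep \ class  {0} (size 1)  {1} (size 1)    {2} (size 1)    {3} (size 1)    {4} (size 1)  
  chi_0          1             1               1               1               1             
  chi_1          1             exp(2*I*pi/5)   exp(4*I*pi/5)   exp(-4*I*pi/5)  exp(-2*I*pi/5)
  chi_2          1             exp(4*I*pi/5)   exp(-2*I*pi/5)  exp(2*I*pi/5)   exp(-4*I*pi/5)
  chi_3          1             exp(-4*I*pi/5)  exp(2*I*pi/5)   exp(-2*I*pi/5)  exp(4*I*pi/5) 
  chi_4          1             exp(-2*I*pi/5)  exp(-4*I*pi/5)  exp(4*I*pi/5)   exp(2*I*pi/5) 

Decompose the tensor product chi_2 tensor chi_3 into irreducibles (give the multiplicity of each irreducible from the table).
chi_2 tensor chi_3 = chi_0 (all other irreducibles have multiplicity 0).

Explanation: The character of a tensor product is the pointwise product (chi_2 * chi_3)(C) = chi_2(C) * chi_3(C):
  {0}: (1)*(1), {1}: (exp(4*I*pi/5))*(exp(-4*I*pi/5)), {2}: (exp(-2*I*pi/5))*(exp(2*I*pi/5)), {3}: (exp(2*I*pi/5))*(exp(-2*I*pi/5)), {4}: (exp(-4*I*pi/5))*(exp(4*I*pi/5))
so (chi_2 * chi_3) takes values
  {0} -> 1, {1} -> 1, {2} -> 1, {3} -> 1, {4} -> 1.
Now take the inner product of this character with each irreducible chi from the table, <chi_2*chi_3, chi> = (1/5) sum_C |C| (chi_2*chi_3)(C) conj(chi(C)):
  <chi_2*chi_3, chi_0> = (1/5)[1*(1)*conj(1) + 1*(1)*conj(1) + 1*(1)*conj(1) + 1*(1)*conj(1) + 1*(1)*conj(1)]
      = (1/5)[(1) + (1) + (1) + (1) + (1)] = 5/5 = 1
  <chi_2*chi_3, chi_1> = (1/5)[1*(1)*conj(1) + 1*(1)*conj(exp(2*I*pi/5)) + 1*(1)*conj(exp(4*I*pi/5)) + 1*(1)*conj(exp(-4*I*pi/5)) + 1*(1)*conj(exp(-2*I*pi/5))]
      = (1/5)[(1) + (exp(-2*I*pi/5)) + (exp(-4*I*pi/5)) + (exp(4*I*pi/5)) + (exp(2*I*pi/5))] = 0/5 = 0
  <chi_2*chi_3, chi_2> = (1/5)[1*(1)*conj(1) + 1*(1)*conj(exp(4*I*pi/5)) + 1*(1)*conj(exp(-2*I*pi/5)) + 1*(1)*conj(exp(2*I*pi/5)) + 1*(1)*conj(exp(-4*I*pi/5))]
      = (1/5)[(1) + (exp(-4*I*pi/5)) + (exp(2*I*pi/5)) + (exp(-2*I*pi/5)) + (exp(4*I*pi/5))] = 0/5 = 0
  <chi_2*chi_3, chi_3> = (1/5)[1*(1)*conj(1) + 1*(1)*conj(exp(-4*I*pi/5)) + 1*(1)*conj(exp(2*I*pi/5)) + 1*(1)*conj(exp(-2*I*pi/5)) + 1*(1)*conj(exp(4*I*pi/5))]
      = (1/5)[(1) + (exp(4*I*pi/5)) + (exp(-2*I*pi/5)) + (exp(2*I*pi/5)) + (exp(-4*I*pi/5))] = 0/5 = 0
  <chi_2*chi_3, chi_4> = (1/5)[1*(1)*conj(1) + 1*(1)*conj(exp(-2*I*pi/5)) + 1*(1)*conj(exp(-4*I*pi/5)) + 1*(1)*conj(exp(4*I*pi/5)) + 1*(1)*conj(exp(2*I*pi/5))]
      = (1/5)[(1) + (exp(2*I*pi/5)) + (exp(4*I*pi/5)) + (exp(-4*I*pi/5)) + (exp(-2*I*pi/5))] = 0/5 = 0
(Exp terms are combined using exp(i*s)*conj(exp(i*t)) = exp(i*(s-t)), and sums of them are collapsed using the identity that for every m > 1 the m distinct m-th roots of unity sum to 0, e.g. 1 + exp(2*I*pi/3) + exp(-2*I*pi/3) = 0.)
Hence the multiplicities are chi_0: 1. Dimension check: dim(chi_2)*dim(chi_3) = 1*1 = 1 and sum (mult * dim) = 1*1 = 1.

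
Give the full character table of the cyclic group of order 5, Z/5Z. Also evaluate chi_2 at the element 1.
Character table of Z/5Z (irreps indexed chi_0,...,chi_4 with chi_k(m) = zeta_5^(k*m), zeta_5 = exp(2*pi*i/5)):
  irrep \ class  {0} (size 1)  {1} (size 1)    {2} (size 1)    {3} (size 1)    {4} (size 1)  
  chi_0          1             1               1               1               1             
  chi_1          1             exp(2*I*pi/5)   exp(4*I*pi/5)   exp(-4*I*pi/5)  exp(-2*I*pi/5)
  chi_2          1             exp(4*I*pi/5)   exp(-2*I*pi/5)  exp(2*I*pi/5)   exp(-4*I*pi/5)
  chi_3          1             exp(-4*I*pi/5)  exp(2*I*pi/5)   exp(-2*I*pi/5)  exp(4*I*pi/5) 
  chi_4          1             exp(-2*I*pi/5)  exp(-4*I*pi/5)  exp(4*I*pi/5)   exp(2*I*pi/5) 

Spot check: chi_2(1) = zeta_5^(2*1) = zeta_5^2 = exp(4*I*pi/5).

Solution. Z/5Z is abelian, so all 5 irreducible complex representations are 1-dimensional. They are given by chi_k(m) = zeta_5^(k*m) for k = 0,...,4. Row orthogonality: sum_m chi_k(m) conj(chi_l(m)) = 5 * [k = l].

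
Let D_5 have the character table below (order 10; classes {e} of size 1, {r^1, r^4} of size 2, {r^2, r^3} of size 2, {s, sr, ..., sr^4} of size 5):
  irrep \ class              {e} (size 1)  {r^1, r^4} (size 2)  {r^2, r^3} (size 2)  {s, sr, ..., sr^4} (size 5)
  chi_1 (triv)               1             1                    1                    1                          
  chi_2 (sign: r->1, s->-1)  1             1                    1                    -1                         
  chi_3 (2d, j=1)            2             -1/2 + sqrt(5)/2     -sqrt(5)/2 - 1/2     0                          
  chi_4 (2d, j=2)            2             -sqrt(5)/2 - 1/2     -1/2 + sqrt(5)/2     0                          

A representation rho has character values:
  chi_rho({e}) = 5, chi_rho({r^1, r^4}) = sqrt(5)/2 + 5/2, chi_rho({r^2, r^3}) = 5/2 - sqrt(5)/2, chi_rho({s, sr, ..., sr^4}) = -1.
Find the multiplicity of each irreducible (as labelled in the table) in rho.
Multiplicities: chi_1: 1, chi_2: 2, chi_3: 1, chi_4: 0.

Explanation: Use <chi_rho, chi> = (1/|G|) sum_C |C| * chi_rho(C) * conj(chi(C)) with |G| = 10 for each irreducible chi in the table:
  <chi_rho, chi_1> = (1/10)[1*(5)*conj(1) + 2*(sqrt(5)/2 + 5/2)*conj(1) + 2*(5/2 - sqrt(5)/2)*conj(1) + 5*(-1)*conj(1)]
      = (1/10)[(5) + (sqrt(5) + 5) + (5 - sqrt(5)) + (-5)] = 10/10 = 1
  <chi_rho, chi_2> = (1/10)[1*(5)*conj(1) + 2*(sqrt(5)/2 + 5/2)*conj(1) + 2*(5/2 - sqrt(5)/2)*conj(1) + 5*(-1)*conj(-1)]
      = (1/10)[(5) + (sqrt(5) + 5) + (5 - sqrt(5)) + (5)] = 20/10 = 2
  <chi_rho, chi_3> = (1/10)[1*(5)*conj(2) + 2*(sqrt(5)/2 + 5/2)*conj(-1/2 + sqrt(5)/2) + 2*(5/2 - sqrt(5)/2)*conj(-sqrt(5)/2 - 1/2) + 5*(-1)*conj(0)]
      = (1/10)[(10) + (2*sqrt(5)) + (-2*sqrt(5)) + (0)] = 10/10 = 1
  <chi_rho, chi_4> = (1/10)[1*(5)*conj(2) + 2*(sqrt(5)/2 + 5/2)*conj(-sqrt(5)/2 - 1/2) + 2*(5/2 - sqrt(5)/2)*conj(-1/2 + sqrt(5)/2) + 5*(-1)*conj(0)]
      = (1/10)[(10) + (-3*sqrt(5) - 5) + (-5 + 3*sqrt(5)) + (0)] = 0/10 = 0
Dimension check: dim(rho) = sum (mult * dim) = 1*1 + 2*1 + 1*2 + 0*2 = 5 = chi_rho(e) = 5.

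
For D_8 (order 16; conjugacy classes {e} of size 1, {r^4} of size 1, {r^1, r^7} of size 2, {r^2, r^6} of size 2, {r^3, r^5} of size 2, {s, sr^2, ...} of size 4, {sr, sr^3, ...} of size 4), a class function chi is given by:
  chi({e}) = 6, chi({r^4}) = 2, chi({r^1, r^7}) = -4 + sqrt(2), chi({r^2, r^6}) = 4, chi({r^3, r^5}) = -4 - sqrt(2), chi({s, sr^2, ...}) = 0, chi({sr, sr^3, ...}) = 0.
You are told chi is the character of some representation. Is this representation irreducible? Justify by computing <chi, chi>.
Not irreducible (reducible): <chi, chi> = 9 > 1.

<chi, chi> = (1/|G|) sum_C |C| * |chi(C)|^2 = (1/16)[1*|6|^2 + 1*|2|^2 + 2*|-4 + sqrt(2)|^2 + 2*|4|^2 + 2*|-4 - sqrt(2)|^2 + 4*|0|^2 + 4*|0|^2]
  = (1/16)[(36) + (4) + (36 - 16*sqrt(2)) + (32) + (16*sqrt(2) + 36) + (0) + (0)] = 144/16 = 9.
A character is irreducible iff <chi, chi> = 1, so this representation is reducible.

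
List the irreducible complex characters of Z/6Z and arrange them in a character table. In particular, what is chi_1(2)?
Character table of Z/6Z (irreps indexed chi_0,...,chi_5 with chi_k(m) = zeta_6^(k*m), zeta_6 = exp(2*pi*i/6)):
  irrep \ class  {0} (size 1)  {1} (size 1)    {2} (size 1)    {3} (size 1)  {4} (size 1)    {5} (size 1)  
  chi_0          1             1               1               1             1               1             
  chi_1          1             exp(I*pi/3)     exp(2*I*pi/3)   -1            exp(-2*I*pi/3)  exp(-I*pi/3)  
  chi_2          1             exp(2*I*pi/3)   exp(-2*I*pi/3)  1             exp(2*I*pi/3)   exp(-2*I*pi/3)
  chi_3          1             -1              1               -1            1               -1            
  chi_4          1             exp(-2*I*pi/3)  exp(2*I*pi/3)   1             exp(-2*I*pi/3)  exp(2*I*pi/3) 
  chi_5          1             exp(-I*pi/3)    exp(-2*I*pi/3)  -1            exp(2*I*pi/3)   exp(I*pi/3)   

Spot check: chi_1(2) = zeta_6^(1*2) = zeta_6^2 = exp(2*I*pi/3).

Argument: Z/6Z is abelian, so all 6 irreducible complex representations are 1-dimensional. They are given by chi_k(m) = zeta_6^(k*m) for k = 0,...,5. Row orthogonality: sum_m chi_k(m) conj(chi_l(m)) = 6 * [k = l].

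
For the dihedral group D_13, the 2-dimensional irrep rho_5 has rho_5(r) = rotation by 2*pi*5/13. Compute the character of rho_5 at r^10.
chi_{rho_5}(r^10) = 2*cos(2*pi*5*10/13) = 2*cos(4*pi/13)

Argument: rho_5(r^10) is rotation by angle 2*pi*5*10/13, whose trace is 2*cos(2*pi*5*10/13) = 2*cos(4*pi/13).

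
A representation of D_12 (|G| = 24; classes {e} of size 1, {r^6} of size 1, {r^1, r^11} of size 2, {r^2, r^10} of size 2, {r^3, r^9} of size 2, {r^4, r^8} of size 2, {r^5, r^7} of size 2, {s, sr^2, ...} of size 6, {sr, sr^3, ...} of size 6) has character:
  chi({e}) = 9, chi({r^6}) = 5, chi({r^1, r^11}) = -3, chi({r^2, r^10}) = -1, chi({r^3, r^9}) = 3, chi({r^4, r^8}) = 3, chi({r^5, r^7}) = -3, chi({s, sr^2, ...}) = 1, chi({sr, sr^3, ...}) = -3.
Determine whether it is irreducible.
Not irreducible (reducible): <chi, chi> = 10 > 1.

Derivation: <chi, chi> = (1/|G|) sum_C |C| * |chi(C)|^2 = (1/24)[1*|9|^2 + 1*|5|^2 + 2*|-3|^2 + 2*|-1|^2 + 2*|3|^2 + 2*|3|^2 + 2*|-3|^2 + 6*|1|^2 + 6*|-3|^2]
  = (1/24)[(81) + (25) + (18) + (2) + (18) + (18) + (18) + (6) + (54)] = 240/24 = 10.
A character is irreducible iff <chi, chi> = 1, so this representation is reducible.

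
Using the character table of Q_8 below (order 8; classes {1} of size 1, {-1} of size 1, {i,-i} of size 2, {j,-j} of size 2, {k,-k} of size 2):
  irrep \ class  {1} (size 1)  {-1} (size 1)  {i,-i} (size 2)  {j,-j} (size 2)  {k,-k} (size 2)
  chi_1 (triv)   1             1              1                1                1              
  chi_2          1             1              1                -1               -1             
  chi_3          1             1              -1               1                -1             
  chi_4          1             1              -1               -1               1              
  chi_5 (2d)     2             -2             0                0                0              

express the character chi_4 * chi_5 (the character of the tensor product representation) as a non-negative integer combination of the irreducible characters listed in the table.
chi_4 tensor chi_5 = chi_5 (all other irreducibles have multiplicity 0).

Reasoning: The character of a tensor product is the pointwise product (chi_4 * chi_5)(C) = chi_4(C) * chi_5(C):
  {1}: (1)*(2), {-1}: (1)*(-2), {i,-i}: (-1)*(0), {j,-j}: (-1)*(0), {k,-k}: (1)*(0)
so (chi_4 * chi_5) takes values
  {1} -> 2, {-1} -> -2, {i,-i} -> 0, {j,-j} -> 0, {k,-k} -> 0.
Now take the inner product of this character with each irreducible chi from the table, <chi_4*chi_5, chi> = (1/8) sum_C |C| (chi_4*chi_5)(C) conj(chi(C)):
  <chi_4*chi_5, chi_1> = (1/8)[1*(2)*conj(1) + 1*(-2)*conj(1) + 2*(0)*conj(1) + 2*(0)*conj(1) + 2*(0)*conj(1)]
      = (1/8)[(2) + (-2) + (0) + (0) + (0)] = 0/8 = 0
  <chi_4*chi_5, chi_2> = (1/8)[1*(2)*conj(1) + 1*(-2)*conj(1) + 2*(0)*conj(1) + 2*(0)*conj(-1) + 2*(0)*conj(-1)]
      = (1/8)[(2) + (-2) + (0) + (0) + (0)] = 0/8 = 0
  <chi_4*chi_5, chi_3> = (1/8)[1*(2)*conj(1) + 1*(-2)*conj(1) + 2*(0)*conj(-1) + 2*(0)*conj(1) + 2*(0)*conj(-1)]
      = (1/8)[(2) + (-2) + (0) + (0) + (0)] = 0/8 = 0
  <chi_4*chi_5, chi_4> = (1/8)[1*(2)*conj(1) + 1*(-2)*conj(1) + 2*(0)*conj(-1) + 2*(0)*conj(-1) + 2*(0)*conj(1)]
      = (1/8)[(2) + (-2) + (0) + (0) + (0)] = 0/8 = 0
  <chi_4*chi_5, chi_5> = (1/8)[1*(2)*conj(2) + 1*(-2)*conj(-2) + 2*(0)*conj(0) + 2*(0)*conj(0) + 2*(0)*conj(0)]
      = (1/8)[(4) + (4) + (0) + (0) + (0)] = 8/8 = 1
Hence the multiplicities are chi_5: 1. Dimension check: dim(chi_4)*dim(chi_5) = 1*2 = 2 and sum (mult * dim) = 1*2 = 2.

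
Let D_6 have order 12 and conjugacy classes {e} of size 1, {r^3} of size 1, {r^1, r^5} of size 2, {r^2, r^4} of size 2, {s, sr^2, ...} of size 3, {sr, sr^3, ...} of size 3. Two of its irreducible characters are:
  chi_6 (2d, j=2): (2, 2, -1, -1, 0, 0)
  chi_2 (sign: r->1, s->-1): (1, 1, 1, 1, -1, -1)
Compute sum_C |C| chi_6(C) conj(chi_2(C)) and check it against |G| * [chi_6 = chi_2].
Sum = 0; so <chi_6, chi_2> = 0 (distinct irreducibles are orthogonal).

Reasoning: Compute term by term over conjugacy classes (|C| * chi_6(C) * conj(chi_2(C))):
  1*(2)*conj(1) + 1*(2)*conj(1) + 2*(-1)*conj(1) + 2*(-1)*conj(1) + 3*(0)*conj(-1) + 3*(0)*conj(-1)
  = (2) + (2) + (-2) + (-2) + (0) + (0)
  = 0.
Dividing by |G| = 12 gives 0/12 = 0, matching the row-orthogonality relation <chi_6, chi_2> = [chi_6 = chi_2].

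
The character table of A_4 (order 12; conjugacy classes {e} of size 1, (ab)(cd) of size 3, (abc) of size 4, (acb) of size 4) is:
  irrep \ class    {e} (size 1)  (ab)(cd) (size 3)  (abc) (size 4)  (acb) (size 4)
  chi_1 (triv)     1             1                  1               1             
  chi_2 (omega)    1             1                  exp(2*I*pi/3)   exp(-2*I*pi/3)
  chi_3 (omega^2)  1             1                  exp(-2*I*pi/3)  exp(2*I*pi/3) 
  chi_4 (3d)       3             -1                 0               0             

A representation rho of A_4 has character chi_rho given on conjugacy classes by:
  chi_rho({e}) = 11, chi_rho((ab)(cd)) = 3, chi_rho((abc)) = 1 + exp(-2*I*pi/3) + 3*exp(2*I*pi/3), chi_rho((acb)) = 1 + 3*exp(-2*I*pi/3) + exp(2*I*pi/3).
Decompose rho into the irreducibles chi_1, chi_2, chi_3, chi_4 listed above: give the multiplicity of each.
Multiplicities: chi_1: 1, chi_2: 3, chi_3: 1, chi_4: 2.

Solution. Use <chi_rho, chi> = (1/|G|) sum_C |C| * chi_rho(C) * conj(chi(C)) with |G| = 12 for each irreducible chi in the table:
  <chi_rho, chi_1> = (1/12)[1*(11)*conj(1) + 3*(3)*conj(1) + 4*(1 + exp(-2*I*pi/3) + 3*exp(2*I*pi/3))*conj(1) + 4*(1 + 3*exp(-2*I*pi/3) + exp(2*I*pi/3))*conj(1)]
      = (1/12)[(11) + (9) + (4 + 4*exp(-2*I*pi/3) + 12*exp(2*I*pi/3)) + (4 + 12*exp(-2*I*pi/3) + 4*exp(2*I*pi/3))] = 12/12 = 1
  <chi_rho, chi_2> = (1/12)[1*(11)*conj(1) + 3*(3)*conj(1) + 4*(1 + exp(-2*I*pi/3) + 3*exp(2*I*pi/3))*conj(exp(2*I*pi/3)) + 4*(1 + 3*exp(-2*I*pi/3) + exp(2*I*pi/3))*conj(exp(-2*I*pi/3))]
      = (1/12)[(11) + (9) + (8) + (8)] = 36/12 = 3
  <chi_rho, chi_3> = (1/12)[1*(11)*conj(1) + 3*(3)*conj(1) + 4*(1 + exp(-2*I*pi/3) + 3*exp(2*I*pi/3))*conj(exp(-2*I*pi/3)) + 4*(1 + 3*exp(-2*I*pi/3) + exp(2*I*pi/3))*conj(exp(2*I*pi/3))]
      = (1/12)[(11) + (9) + (4 + 12*exp(-2*I*pi/3) + 4*exp(2*I*pi/3)) + (4 + 4*exp(-2*I*pi/3) + 12*exp(2*I*pi/3))] = 12/12 = 1
  <chi_rho, chi_4> = (1/12)[1*(11)*conj(3) + 3*(3)*conj(-1) + 4*(1 + exp(-2*I*pi/3) + 3*exp(2*I*pi/3))*conj(0) + 4*(1 + 3*exp(-2*I*pi/3) + exp(2*I*pi/3))*conj(0)]
      = (1/12)[(33) + (-9) + (0) + (0)] = 24/12 = 2
(Exp terms are combined using exp(i*s)*conj(exp(i*t)) = exp(i*(s-t)), and sums of them are collapsed using the identity that for every m > 1 the m distinct m-th roots of unity sum to 0, e.g. 1 + exp(2*I*pi/3) + exp(-2*I*pi/3) = 0.)
Dimension check: dim(rho) = sum (mult * dim) = 1*1 + 3*1 + 1*1 + 2*3 = 11 = chi_rho(e) = 11.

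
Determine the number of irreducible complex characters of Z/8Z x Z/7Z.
56

Solution. The number of irreducible complex representations of a finite group equals its number of conjugacy classes. Z/8Z x Z/7Z is abelian of order 56, so every element is its own conjugacy class: 56 classes, so Z/8Z x Z/7Z (order 56) has exactly 56 irreducible complex representations.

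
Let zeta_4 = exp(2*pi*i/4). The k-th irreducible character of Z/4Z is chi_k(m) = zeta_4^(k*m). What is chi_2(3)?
chi_2(3) = zeta_4^6 = -1

Argument: chi_2(3) = zeta_4^(2*3) = zeta_4^6. Since zeta_4^4 = 1, this equals zeta_4^2 = exp(2*pi*i*2/4) = -1.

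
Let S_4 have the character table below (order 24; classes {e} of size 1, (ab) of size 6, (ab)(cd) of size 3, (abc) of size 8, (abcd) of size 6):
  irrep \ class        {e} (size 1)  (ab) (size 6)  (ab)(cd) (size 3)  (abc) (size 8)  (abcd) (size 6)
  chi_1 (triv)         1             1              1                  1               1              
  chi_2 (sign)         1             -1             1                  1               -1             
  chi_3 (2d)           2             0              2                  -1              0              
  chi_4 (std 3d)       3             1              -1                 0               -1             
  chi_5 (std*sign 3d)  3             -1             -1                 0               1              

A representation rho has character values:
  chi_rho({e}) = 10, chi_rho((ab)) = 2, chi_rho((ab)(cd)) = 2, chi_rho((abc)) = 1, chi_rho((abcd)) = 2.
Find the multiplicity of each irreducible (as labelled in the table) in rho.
Multiplicities: chi_1: 2, chi_2: 0, chi_3: 1, chi_4: 1, chi_5: 1.

Solution. Use <chi_rho, chi> = (1/|G|) sum_C |C| * chi_rho(C) * conj(chi(C)) with |G| = 24 for each irreducible chi in the table:
  <chi_rho, chi_1> = (1/24)[1*(10)*conj(1) + 6*(2)*conj(1) + 3*(2)*conj(1) + 8*(1)*conj(1) + 6*(2)*conj(1)]
      = (1/24)[(10) + (12) + (6) + (8) + (12)] = 48/24 = 2
  <chi_rho, chi_2> = (1/24)[1*(10)*conj(1) + 6*(2)*conj(-1) + 3*(2)*conj(1) + 8*(1)*conj(1) + 6*(2)*conj(-1)]
      = (1/24)[(10) + (-12) + (6) + (8) + (-12)] = 0/24 = 0
  <chi_rho, chi_3> = (1/24)[1*(10)*conj(2) + 6*(2)*conj(0) + 3*(2)*conj(2) + 8*(1)*conj(-1) + 6*(2)*conj(0)]
      = (1/24)[(20) + (0) + (12) + (-8) + (0)] = 24/24 = 1
  <chi_rho, chi_4> = (1/24)[1*(10)*conj(3) + 6*(2)*conj(1) + 3*(2)*conj(-1) + 8*(1)*conj(0) + 6*(2)*conj(-1)]
      = (1/24)[(30) + (12) + (-6) + (0) + (-12)] = 24/24 = 1
  <chi_rho, chi_5> = (1/24)[1*(10)*conj(3) + 6*(2)*conj(-1) + 3*(2)*conj(-1) + 8*(1)*conj(0) + 6*(2)*conj(1)]
      = (1/24)[(30) + (-12) + (-6) + (0) + (12)] = 24/24 = 1
Dimension check: dim(rho) = sum (mult * dim) = 2*1 + 0*1 + 1*2 + 1*3 + 1*3 = 10 = chi_rho(e) = 10.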